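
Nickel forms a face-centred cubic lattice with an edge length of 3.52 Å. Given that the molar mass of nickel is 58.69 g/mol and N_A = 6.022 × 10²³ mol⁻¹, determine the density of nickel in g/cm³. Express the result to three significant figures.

An FCC unit cell contains Z = 4 atoms.
Cell volume: a³ = (3.52 Å)³ = (3.520 × 10^-8 cm)³ = 4.361 × 10^-23 cm³.
ρ = Z·M/(N_A·a³) = 4 × 58.69 / (6.022 × 10²³ × 4.361 × 10^-23) = 8.938 g/cm³.

8.94 g/cm³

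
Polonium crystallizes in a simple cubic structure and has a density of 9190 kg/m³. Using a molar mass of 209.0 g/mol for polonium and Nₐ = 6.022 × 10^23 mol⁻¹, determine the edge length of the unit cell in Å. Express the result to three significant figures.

With Z = 1 atom per simple cubic cell, a³ = Z·M/(N_A·ρ) = 1 × 209.0 / (6.022 × 10²³ × 9.190 g/cm³) = 3.777 × 10^-23 cm³.
a = (3.777 × 10^-23)^(1/3) = 3.355 × 10^-8 cm = 3.36 Å.

3.36 Å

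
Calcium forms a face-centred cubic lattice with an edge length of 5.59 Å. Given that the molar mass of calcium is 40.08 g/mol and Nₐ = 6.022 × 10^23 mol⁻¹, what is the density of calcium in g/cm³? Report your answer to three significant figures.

1.52 g/cm³

An FCC unit cell contains Z = 4 atoms.
Cell volume: a³ = (5.59 Å)³ = (5.590 × 10^-8 cm)³ = 1.747 × 10^-22 cm³.
ρ = Z·M/(N_A·a³) = 4 × 40.08 / (6.022 × 10²³ × 1.747 × 10^-22) = 1.524 g/cm³.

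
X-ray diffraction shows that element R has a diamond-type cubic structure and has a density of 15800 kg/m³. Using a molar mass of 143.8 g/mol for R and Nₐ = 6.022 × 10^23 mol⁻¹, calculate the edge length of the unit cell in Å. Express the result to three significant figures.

4.94 Å

With Z = 8 atoms per diamond cubic cell, a³ = Z·M/(N_A·ρ) = 8 × 143.8 / (6.022 × 10²³ × 15.80 g/cm³) = 1.209 × 10^-22 cm³.
a = (1.209 × 10^-22)^(1/3) = 4.945 × 10^-8 cm = 4.94 Å.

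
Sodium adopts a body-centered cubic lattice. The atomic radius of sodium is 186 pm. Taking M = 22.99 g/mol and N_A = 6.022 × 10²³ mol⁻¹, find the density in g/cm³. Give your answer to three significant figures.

0.963 g/cm³

In a BCC lattice, atoms touch along the body diagonal, so √3·a = 4r, giving a = 429.5 pm = 4.295 × 10^-8 cm.
With Z = 2, ρ = Z·M/(N_A·a³) = 2 × 22.99 / (6.022 × 10²³ × 7.926 × 10^-23) = 0.9634 g/cm³.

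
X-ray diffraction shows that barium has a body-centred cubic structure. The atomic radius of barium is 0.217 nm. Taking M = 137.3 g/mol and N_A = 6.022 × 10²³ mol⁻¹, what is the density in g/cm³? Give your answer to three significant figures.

In a BCC lattice, atoms touch along the body diagonal, so √3·a = 4r, giving a = 0.5011 nm = 5.011 × 10^-8 cm.
With Z = 2, ρ = Z·M/(N_A·a³) = 2 × 137.3 / (6.022 × 10²³ × 1.259 × 10^-22) = 3.623 g/cm³.

3.62 g/cm³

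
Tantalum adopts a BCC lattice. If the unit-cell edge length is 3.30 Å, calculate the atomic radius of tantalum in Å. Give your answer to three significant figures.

In a BCC lattice, atoms touch along the body diagonal, so √3·a = 4r.
r = √3·a/4 = 1.7321 × 3.30 / 4 = 1.43 Å.

1.43 Å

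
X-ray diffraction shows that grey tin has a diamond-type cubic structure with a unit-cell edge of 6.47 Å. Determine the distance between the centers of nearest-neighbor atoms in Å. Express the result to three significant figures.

2.80 Å

In a diamond cubic structure, nearest neighbors lie along the body diagonal with √3·a = 8r; the nearest-neighbor distance equals 2r = 0.4330·a.
d = 0.4330 × 6.47 = 2.80 Å.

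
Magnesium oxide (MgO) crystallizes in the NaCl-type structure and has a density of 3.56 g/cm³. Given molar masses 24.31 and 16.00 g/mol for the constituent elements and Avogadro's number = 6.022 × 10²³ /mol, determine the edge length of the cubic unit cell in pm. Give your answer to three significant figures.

M(MgO) = 40.31 g/mol; Z = 4 formula units per cell.
a³ = Z·M/(N_A·ρ) = 4 × 40.31 / (6.022 × 10²³ × 3.56) = 7.521 × 10^-23 cm³, so a = 4.221 × 10^-8 cm = 422 pm.

422 pm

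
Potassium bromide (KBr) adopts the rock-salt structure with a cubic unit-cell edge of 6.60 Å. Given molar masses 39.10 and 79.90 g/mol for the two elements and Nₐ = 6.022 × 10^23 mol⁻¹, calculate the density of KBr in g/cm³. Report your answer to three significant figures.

2.75 g/cm³

The rock-salt structure contains Z = 4 formula units per cell; M(KBr) = 39.10 + 79.90 = 119.0 g/mol.
a³ = (6.600 × 10^-8 cm)³ = 2.875 × 10^-22 cm³.
ρ = 4 × 119.0 / (6.022 × 10²³ × 2.875 × 10^-22) = 2.749 g/cm³.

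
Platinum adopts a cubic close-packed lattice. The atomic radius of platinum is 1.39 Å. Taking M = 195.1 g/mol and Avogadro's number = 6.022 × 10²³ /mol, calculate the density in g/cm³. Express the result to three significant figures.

In an FCC lattice, atoms touch along the face diagonal, so √2·a = 4r, giving a = 3.932 Å = 3.932 × 10^-8 cm.
With Z = 4, ρ = Z·M/(N_A·a³) = 4 × 195.1 / (6.022 × 10²³ × 6.077 × 10^-23) = 21.33 g/cm³.

21.3 g/cm³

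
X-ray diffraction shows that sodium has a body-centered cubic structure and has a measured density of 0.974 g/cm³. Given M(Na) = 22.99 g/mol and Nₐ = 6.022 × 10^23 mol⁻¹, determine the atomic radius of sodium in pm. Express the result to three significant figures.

185 pm

For a BCC cell (Z = 2), a³ = Z·M/(N_A·ρ) = 2 × 22.99 / (6.022 × 10²³ × 0.9740) = 7.839 × 10^-23 cm³, so a = 4.280 × 10^-8 cm = 428.0 pm.
Atoms touch along the body diagonal, so √3·a = 4r, so r = 0.4330 × a = 185 pm.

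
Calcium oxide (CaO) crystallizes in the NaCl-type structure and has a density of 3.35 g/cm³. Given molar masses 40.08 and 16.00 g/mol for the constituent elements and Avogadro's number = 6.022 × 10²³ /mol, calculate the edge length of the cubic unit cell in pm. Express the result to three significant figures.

481 pm

M(CaO) = 56.08 g/mol; Z = 4 formula units per cell.
a³ = Z·M/(N_A·ρ) = 4 × 56.08 / (6.022 × 10²³ × 3.35) = 1.112 × 10^-22 cm³, so a = 4.809 × 10^-8 cm = 481 pm.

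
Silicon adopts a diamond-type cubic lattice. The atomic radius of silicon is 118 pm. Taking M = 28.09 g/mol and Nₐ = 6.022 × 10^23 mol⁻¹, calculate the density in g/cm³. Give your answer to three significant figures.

In a diamond cubic lattice, nearest neighbors lie along the body diagonal with √3·a = 8r, giving a = 545.0 pm = 5.450 × 10^-8 cm.
With Z = 8, ρ = Z·M/(N_A·a³) = 8 × 28.09 / (6.022 × 10²³ × 1.619 × 10^-22) = 2.305 g/cm³.

2.30 g/cm³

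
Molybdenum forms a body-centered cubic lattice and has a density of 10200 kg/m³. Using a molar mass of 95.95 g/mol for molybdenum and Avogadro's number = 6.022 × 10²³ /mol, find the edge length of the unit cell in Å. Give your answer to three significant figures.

With Z = 2 atoms per BCC cell, a³ = Z·M/(N_A·ρ) = 2 × 95.95 / (6.022 × 10²³ × 10.20 g/cm³) = 3.124 × 10^-23 cm³.
a = (3.124 × 10^-23)^(1/3) = 3.150 × 10^-8 cm = 3.15 Å.

3.15 Å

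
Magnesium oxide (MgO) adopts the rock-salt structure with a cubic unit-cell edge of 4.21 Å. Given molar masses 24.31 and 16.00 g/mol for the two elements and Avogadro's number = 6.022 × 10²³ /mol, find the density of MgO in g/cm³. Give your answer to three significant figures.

3.59 g/cm³

The rock-salt structure contains Z = 4 formula units per cell; M(MgO) = 24.31 + 16.00 = 40.31 g/mol.
a³ = (4.210 × 10^-8 cm)³ = 7.462 × 10^-23 cm³.
ρ = 4 × 40.31 / (6.022 × 10²³ × 7.462 × 10^-23) = 3.588 g/cm³.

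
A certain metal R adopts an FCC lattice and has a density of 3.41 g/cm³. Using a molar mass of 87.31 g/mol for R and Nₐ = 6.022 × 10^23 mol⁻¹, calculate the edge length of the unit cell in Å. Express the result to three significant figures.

5.54 Å

With Z = 4 atoms per FCC cell, a³ = Z·M/(N_A·ρ) = 4 × 87.31 / (6.022 × 10²³ × 3.410 g/cm³) = 1.701 × 10^-22 cm³.
a = (1.701 × 10^-22)^(1/3) = 5.540 × 10^-8 cm = 5.54 Å.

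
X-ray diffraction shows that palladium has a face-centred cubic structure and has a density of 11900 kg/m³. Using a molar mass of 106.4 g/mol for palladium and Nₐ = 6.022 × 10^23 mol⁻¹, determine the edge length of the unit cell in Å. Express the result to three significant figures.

With Z = 4 atoms per FCC cell, a³ = Z·M/(N_A·ρ) = 4 × 106.4 / (6.022 × 10²³ × 11.90 g/cm³) = 5.939 × 10^-23 cm³.
a = (5.939 × 10^-23)^(1/3) = 3.902 × 10^-8 cm = 3.90 Å.

3.90 Å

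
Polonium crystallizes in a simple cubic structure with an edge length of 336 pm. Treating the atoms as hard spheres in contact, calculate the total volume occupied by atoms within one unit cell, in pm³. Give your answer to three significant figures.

In a simple cubic lattice atoms touch along the cell edge, so a = 2r, so r = 0.5000a = 168.0 pm.
V_atoms = Z × (4/3)πr³ = 1 × (4/3)π × (168.0)³ = 1.99 × 10^7 pm³.

1.99 × 10^7 pm³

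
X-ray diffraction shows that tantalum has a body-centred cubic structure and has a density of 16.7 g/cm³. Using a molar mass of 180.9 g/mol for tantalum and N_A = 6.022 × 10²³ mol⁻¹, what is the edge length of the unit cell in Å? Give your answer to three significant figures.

3.30 Å

With Z = 2 atoms per BCC cell, a³ = Z·M/(N_A·ρ) = 2 × 180.9 / (6.022 × 10²³ × 16.70 g/cm³) = 3.598 × 10^-23 cm³.
a = (3.598 × 10^-23)^(1/3) = 3.301 × 10^-8 cm = 3.30 Å.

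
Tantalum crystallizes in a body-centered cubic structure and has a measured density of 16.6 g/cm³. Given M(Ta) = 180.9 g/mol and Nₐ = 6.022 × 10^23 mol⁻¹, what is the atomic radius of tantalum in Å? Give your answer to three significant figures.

For a BCC cell (Z = 2), a³ = Z·M/(N_A·ρ) = 2 × 180.9 / (6.022 × 10²³ × 16.60) = 3.619 × 10^-23 cm³, so a = 3.308 × 10^-8 cm = 3.308 Å.
Atoms touch along the body diagonal, so √3·a = 4r, so r = 0.4330 × a = 1.43 Å.

1.43 Å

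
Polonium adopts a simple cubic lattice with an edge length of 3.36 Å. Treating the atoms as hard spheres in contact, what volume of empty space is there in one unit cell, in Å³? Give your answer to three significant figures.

18.1 Å³

In a simple cubic lattice atoms touch along the cell edge, so a = 2r, so r = 0.5000a = 1.680 Å.
V_cell = a³ = 37.93 Å³; V_atoms = 1 × (4/3)πr³ = 19.86 Å³.
Empty space = 37.93 − 19.86 = 18.1 Å³.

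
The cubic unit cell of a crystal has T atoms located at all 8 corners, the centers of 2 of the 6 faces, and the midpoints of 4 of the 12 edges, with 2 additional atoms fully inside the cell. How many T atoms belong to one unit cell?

5

Corner atoms are shared by 8 cells (1/8 each), face atoms by 2 (1/2 each), edge atoms by 4 (1/4 each), interior atoms are unshared.
Net atoms = 8 × 1/8 + 2 × 1/2 + 4 × 1/4 + 2 = 1 + 1 + 1 + 2 = 5.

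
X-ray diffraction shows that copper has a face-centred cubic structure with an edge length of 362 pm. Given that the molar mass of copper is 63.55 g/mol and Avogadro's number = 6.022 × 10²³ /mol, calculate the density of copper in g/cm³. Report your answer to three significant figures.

8.90 g/cm³

An FCC unit cell contains Z = 4 atoms.
Cell volume: a³ = (362 pm)³ = (3.620 × 10^-8 cm)³ = 4.744 × 10^-23 cm³.
ρ = Z·M/(N_A·a³) = 4 × 63.55 / (6.022 × 10²³ × 4.744 × 10^-23) = 8.898 g/cm³.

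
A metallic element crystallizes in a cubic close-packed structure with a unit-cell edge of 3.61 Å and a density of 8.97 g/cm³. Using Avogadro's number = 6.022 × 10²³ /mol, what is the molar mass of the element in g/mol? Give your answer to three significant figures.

An FCC cell has Z = 4 atoms; a = 3.610 × 10^-8 cm.
M = ρ·N_A·a³/Z = 8.97 × 6.022 × 10²³ × 4.705 × 10^-23 / 4 = 63.5 g/mol.

63.5 g/mol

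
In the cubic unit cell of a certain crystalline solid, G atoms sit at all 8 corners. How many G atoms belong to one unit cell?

Corner atoms are shared by 8 cells (1/8 each).
Net atoms = 8 × 1/8 = 1 = 1.

1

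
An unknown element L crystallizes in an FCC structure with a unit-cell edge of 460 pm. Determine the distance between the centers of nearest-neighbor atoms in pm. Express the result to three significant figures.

In an FCC structure, atoms touch along the face diagonal, so √2·a = 4r; the nearest-neighbor distance equals 2r = 0.7071·a.
d = 0.7071 × 460 = 325 pm.

325 pm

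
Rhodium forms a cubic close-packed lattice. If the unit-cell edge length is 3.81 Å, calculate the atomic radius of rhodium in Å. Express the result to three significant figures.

In an FCC lattice, atoms touch along the face diagonal, so √2·a = 4r.
r = √2·a/4 = 1.4142 × 3.81 / 4 = 1.35 Å.

1.35 Å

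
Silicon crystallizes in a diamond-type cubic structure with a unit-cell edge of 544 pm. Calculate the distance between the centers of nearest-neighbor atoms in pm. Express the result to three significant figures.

In a diamond cubic structure, nearest neighbors lie along the body diagonal with √3·a = 8r; the nearest-neighbor distance equals 2r = 0.4330·a.
d = 0.4330 × 544 = 236 pm.

236 pm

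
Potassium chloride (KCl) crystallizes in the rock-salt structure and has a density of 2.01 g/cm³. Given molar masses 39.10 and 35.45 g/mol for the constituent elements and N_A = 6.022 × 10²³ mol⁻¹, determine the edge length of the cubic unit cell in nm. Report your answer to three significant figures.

0.627 nm

M(KCl) = 74.55 g/mol; Z = 4 formula units per cell.
a³ = Z·M/(N_A·ρ) = 4 × 74.55 / (6.022 × 10²³ × 2.01) = 2.464 × 10^-22 cm³, so a = 6.269 × 10^-8 cm = 0.627 nm.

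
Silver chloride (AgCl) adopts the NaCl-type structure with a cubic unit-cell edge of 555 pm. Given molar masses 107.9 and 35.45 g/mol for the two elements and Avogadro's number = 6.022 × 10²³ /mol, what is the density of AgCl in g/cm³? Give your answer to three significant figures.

5.57 g/cm³

The NaCl-type structure contains Z = 4 formula units per cell; M(AgCl) = 107.9 + 35.45 = 143.35 g/mol.
a³ = (5.550 × 10^-8 cm)³ = 1.710 × 10^-22 cm³.
ρ = 4 × 143.35 / (6.022 × 10²³ × 1.710 × 10^-22) = 5.570 g/cm³.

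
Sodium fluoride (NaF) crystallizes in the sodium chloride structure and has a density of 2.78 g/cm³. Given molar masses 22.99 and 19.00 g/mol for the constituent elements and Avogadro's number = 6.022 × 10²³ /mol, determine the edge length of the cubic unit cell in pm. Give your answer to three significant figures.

465 pm

M(NaF) = 41.99 g/mol; Z = 4 formula units per cell.
a³ = Z·M/(N_A·ρ) = 4 × 41.99 / (6.022 × 10²³ × 2.78) = 1.003 × 10^-22 cm³, so a = 4.647 × 10^-8 cm = 465 pm.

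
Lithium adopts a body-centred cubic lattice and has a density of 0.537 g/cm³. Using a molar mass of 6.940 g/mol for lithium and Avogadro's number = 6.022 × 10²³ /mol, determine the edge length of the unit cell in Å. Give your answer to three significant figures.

With Z = 2 atoms per BCC cell, a³ = Z·M/(N_A·ρ) = 2 × 6.940 / (6.022 × 10²³ × 0.5370 g/cm³) = 4.292 × 10^-23 cm³.
a = (4.292 × 10^-23)^(1/3) = 3.501 × 10^-8 cm = 3.50 Å.

3.50 Å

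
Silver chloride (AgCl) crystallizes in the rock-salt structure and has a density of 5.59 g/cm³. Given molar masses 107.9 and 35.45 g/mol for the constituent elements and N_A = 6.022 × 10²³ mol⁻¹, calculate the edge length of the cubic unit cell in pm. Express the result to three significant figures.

554 pm

M(AgCl) = 143.35 g/mol; Z = 4 formula units per cell.
a³ = Z·M/(N_A·ρ) = 4 × 143.35 / (6.022 × 10²³ × 5.59) = 1.703 × 10^-22 cm³, so a = 5.543 × 10^-8 cm = 554 pm.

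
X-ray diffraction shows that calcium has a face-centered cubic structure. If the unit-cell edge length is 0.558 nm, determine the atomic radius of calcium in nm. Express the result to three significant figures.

0.197 nm

In an FCC lattice, atoms touch along the face diagonal, so √2·a = 4r.
r = √2·a/4 = 1.4142 × 0.558 / 4 = 0.197 nm.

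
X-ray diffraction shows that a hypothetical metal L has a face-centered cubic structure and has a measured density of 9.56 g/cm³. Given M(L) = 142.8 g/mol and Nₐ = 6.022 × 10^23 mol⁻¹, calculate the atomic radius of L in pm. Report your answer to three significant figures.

For an FCC cell (Z = 4), a³ = Z·M/(N_A·ρ) = 4 × 142.8 / (6.022 × 10²³ × 9.560) = 9.922 × 10^-23 cm³, so a = 4.629 × 10^-8 cm = 462.9 pm.
Atoms touch along the face diagonal, so √2·a = 4r, so r = 0.3536 × a = 164 pm.

164 pm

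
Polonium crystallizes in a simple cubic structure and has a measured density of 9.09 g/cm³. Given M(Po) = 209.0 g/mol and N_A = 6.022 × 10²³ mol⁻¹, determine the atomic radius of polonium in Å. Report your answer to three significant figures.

For a simple cubic cell (Z = 1), a³ = Z·M/(N_A·ρ) = 1 × 209.0 / (6.022 × 10²³ × 9.090) = 3.818 × 10^-23 cm³, so a = 3.367 × 10^-8 cm = 3.367 Å.
Atoms touch along the cell edge, so a = 2r, so r = 0.5000 × a = 1.68 Å.

1.68 Å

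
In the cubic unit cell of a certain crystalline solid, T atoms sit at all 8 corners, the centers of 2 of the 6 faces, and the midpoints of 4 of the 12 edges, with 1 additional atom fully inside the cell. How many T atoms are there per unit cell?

4

Corner atoms are shared by 8 cells (1/8 each), face atoms by 2 (1/2 each), edge atoms by 4 (1/4 each), interior atoms are unshared.
Net atoms = 8 × 1/8 + 2 × 1/2 + 4 × 1/4 + 1 = 1 + 1 + 1 + 1 = 4.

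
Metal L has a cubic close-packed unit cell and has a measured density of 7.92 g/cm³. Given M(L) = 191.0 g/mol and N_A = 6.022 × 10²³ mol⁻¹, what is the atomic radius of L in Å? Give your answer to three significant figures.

For an FCC cell (Z = 4), a³ = Z·M/(N_A·ρ) = 4 × 191.0 / (6.022 × 10²³ × 7.920) = 1.602 × 10^-22 cm³, so a = 5.431 × 10^-8 cm = 5.431 Å.
Atoms touch along the face diagonal, so √2·a = 4r, so r = 0.3536 × a = 1.92 Å.

1.92 Å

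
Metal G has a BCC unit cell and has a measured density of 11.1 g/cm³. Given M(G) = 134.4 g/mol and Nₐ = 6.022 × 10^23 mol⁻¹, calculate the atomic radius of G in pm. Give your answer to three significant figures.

For a BCC cell (Z = 2), a³ = Z·M/(N_A·ρ) = 2 × 134.4 / (6.022 × 10²³ × 11.10) = 4.021 × 10^-23 cm³, so a = 3.426 × 10^-8 cm = 342.6 pm.
Atoms touch along the body diagonal, so √3·a = 4r, so r = 0.4330 × a = 148 pm.

148 pm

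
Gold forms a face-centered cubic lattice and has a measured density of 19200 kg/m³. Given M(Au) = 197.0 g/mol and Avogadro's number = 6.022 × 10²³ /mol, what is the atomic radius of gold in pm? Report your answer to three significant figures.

144 pm

For an FCC cell (Z = 4), a³ = Z·M/(N_A·ρ) = 4 × 197.0 / (6.022 × 10²³ × 19.20) = 6.815 × 10^-23 cm³, so a = 4.085 × 10^-8 cm = 408.5 pm.
Atoms touch along the face diagonal, so √2·a = 4r, so r = 0.3536 × a = 144 pm.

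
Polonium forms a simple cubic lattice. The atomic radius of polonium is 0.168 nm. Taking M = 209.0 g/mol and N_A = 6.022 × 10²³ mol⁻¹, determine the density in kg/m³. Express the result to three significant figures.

In a simple cubic lattice, atoms touch along the cell edge, so a = 2r, giving a = 0.3360 nm = 3.360 × 10^-8 cm.
With Z = 1, ρ = Z·M/(N_A·a³) = 1 × 209.0 / (6.022 × 10²³ × 3.793 × 10^-23) = 9.149 g/cm³ = 9150 kg/m³.

9150 kg/m³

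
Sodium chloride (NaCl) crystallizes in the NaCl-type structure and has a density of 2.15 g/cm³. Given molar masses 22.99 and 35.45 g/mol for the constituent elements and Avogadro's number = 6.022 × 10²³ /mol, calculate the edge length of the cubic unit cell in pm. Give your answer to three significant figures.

M(NaCl) = 58.44 g/mol; Z = 4 formula units per cell.
a³ = Z·M/(N_A·ρ) = 4 × 58.44 / (6.022 × 10²³ × 2.15) = 1.805 × 10^-22 cm³, so a = 5.652 × 10^-8 cm = 565 pm.

565 pm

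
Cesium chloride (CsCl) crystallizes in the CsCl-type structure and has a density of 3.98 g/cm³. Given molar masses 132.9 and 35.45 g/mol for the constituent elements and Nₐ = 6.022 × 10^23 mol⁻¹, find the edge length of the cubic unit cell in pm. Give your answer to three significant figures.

413 pm

M(CsCl) = 168.35 g/mol; Z = 1 formula unit per cell.
a³ = Z·M/(N_A·ρ) = 1 × 168.35 / (6.022 × 10²³ × 3.98) = 7.024 × 10^-23 cm³, so a = 4.126 × 10^-8 cm = 413 pm.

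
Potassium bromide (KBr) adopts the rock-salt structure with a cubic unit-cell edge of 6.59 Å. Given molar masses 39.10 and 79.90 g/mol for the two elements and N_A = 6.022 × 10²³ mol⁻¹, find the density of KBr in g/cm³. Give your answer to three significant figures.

The rock-salt structure contains Z = 4 formula units per cell; M(KBr) = 39.10 + 79.90 = 119.0 g/mol.
a³ = (6.590 × 10^-8 cm)³ = 2.862 × 10^-22 cm³.
ρ = 4 × 119.0 / (6.022 × 10²³ × 2.862 × 10^-22) = 2.762 g/cm³.

2.76 g/cm³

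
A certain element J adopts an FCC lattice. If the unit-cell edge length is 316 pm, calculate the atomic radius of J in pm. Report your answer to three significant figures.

112 pm

In an FCC lattice, atoms touch along the face diagonal, so √2·a = 4r.
r = √2·a/4 = 1.4142 × 316 / 4 = 112 pm.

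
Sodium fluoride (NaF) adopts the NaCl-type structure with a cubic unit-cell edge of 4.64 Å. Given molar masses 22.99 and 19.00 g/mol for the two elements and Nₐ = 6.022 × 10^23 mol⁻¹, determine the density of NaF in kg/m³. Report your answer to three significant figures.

2790 kg/m³

The NaCl-type structure contains Z = 4 formula units per cell; M(NaF) = 22.99 + 19.00 = 41.99 g/mol.
a³ = (4.640 × 10^-8 cm)³ = 9.990 × 10^-23 cm³.
ρ = 4 × 41.99 / (6.022 × 10²³ × 9.990 × 10^-23) = 2.792 g/cm³ = 2790 kg/m³.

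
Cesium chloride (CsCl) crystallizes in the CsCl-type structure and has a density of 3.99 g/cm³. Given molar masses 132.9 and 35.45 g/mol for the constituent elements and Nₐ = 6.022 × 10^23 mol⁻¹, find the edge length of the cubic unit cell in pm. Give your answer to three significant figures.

M(CsCl) = 168.35 g/mol; Z = 1 formula unit per cell.
a³ = Z·M/(N_A·ρ) = 1 × 168.35 / (6.022 × 10²³ × 3.99) = 7.006 × 10^-23 cm³, so a = 4.123 × 10^-8 cm = 412 pm.

412 pm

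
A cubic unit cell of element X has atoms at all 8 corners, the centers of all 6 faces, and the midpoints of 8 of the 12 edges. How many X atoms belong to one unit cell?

Corner atoms are shared by 8 cells (1/8 each), face atoms by 2 (1/2 each), edge atoms by 4 (1/4 each).
Net atoms = 8 × 1/8 + 6 × 1/2 + 8 × 1/4 = 1 + 3 + 2 = 6.

6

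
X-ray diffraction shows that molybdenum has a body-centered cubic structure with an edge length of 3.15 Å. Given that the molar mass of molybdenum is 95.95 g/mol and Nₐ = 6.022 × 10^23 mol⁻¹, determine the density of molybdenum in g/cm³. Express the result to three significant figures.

10.2 g/cm³

A BCC unit cell contains Z = 2 atoms.
Cell volume: a³ = (3.15 Å)³ = (3.150 × 10^-8 cm)³ = 3.126 × 10^-23 cm³.
ρ = Z·M/(N_A·a³) = 2 × 95.95 / (6.022 × 10²³ × 3.126 × 10^-23) = 10.20 g/cm³.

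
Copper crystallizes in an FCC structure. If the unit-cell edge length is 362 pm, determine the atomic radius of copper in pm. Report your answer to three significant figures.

128 pm

In an FCC lattice, atoms touch along the face diagonal, so √2·a = 4r.
r = √2·a/4 = 1.4142 × 362 / 4 = 128 pm.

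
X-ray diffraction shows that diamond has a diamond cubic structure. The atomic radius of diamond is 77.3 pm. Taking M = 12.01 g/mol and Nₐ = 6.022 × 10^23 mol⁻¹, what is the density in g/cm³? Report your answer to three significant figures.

3.51 g/cm³

In a diamond cubic lattice, nearest neighbors lie along the body diagonal with √3·a = 8r, giving a = 357.0 pm = 3.570 × 10^-8 cm.
With Z = 8, ρ = Z·M/(N_A·a³) = 8 × 12.01 / (6.022 × 10²³ × 4.551 × 10^-23) = 3.506 g/cm³.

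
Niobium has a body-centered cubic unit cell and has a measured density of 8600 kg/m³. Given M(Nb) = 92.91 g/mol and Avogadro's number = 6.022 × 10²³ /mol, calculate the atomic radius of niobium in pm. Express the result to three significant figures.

For a BCC cell (Z = 2), a³ = Z·M/(N_A·ρ) = 2 × 92.91 / (6.022 × 10²³ × 8.600) = 3.588 × 10^-23 cm³, so a = 3.298 × 10^-8 cm = 329.8 pm.
Atoms touch along the body diagonal, so √3·a = 4r, so r = 0.4330 × a = 143 pm.

143 pm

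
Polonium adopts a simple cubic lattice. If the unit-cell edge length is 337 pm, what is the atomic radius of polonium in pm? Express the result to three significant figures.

169 pm

In a simple cubic lattice, atoms touch along the cell edge, so a = 2r.
r = a/2 = 337/2 = 169 pm.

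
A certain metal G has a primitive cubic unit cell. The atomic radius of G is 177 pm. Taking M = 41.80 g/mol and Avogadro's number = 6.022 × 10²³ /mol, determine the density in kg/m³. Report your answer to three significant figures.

In a simple cubic lattice, atoms touch along the cell edge, so a = 2r, giving a = 354.0 pm = 3.540 × 10^-8 cm.
With Z = 1, ρ = Z·M/(N_A·a³) = 1 × 41.80 / (6.022 × 10²³ × 4.436 × 10^-23) = 1.565 g/cm³ = 1560 kg/m³.

1560 kg/m³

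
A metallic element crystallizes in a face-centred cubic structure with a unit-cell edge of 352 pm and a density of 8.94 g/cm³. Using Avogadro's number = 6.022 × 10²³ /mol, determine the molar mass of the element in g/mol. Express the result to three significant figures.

58.7 g/mol

An FCC cell has Z = 4 atoms; a = 3.520 × 10^-8 cm.
M = ρ·N_A·a³/Z = 8.94 × 6.022 × 10²³ × 4.361 × 10^-23 / 4 = 58.7 g/mol.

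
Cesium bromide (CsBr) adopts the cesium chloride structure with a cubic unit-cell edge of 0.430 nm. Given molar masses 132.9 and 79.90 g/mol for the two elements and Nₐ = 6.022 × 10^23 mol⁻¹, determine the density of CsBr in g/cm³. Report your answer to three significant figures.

4.44 g/cm³

The cesium chloride structure contains Z = 1 formula unit per cell; M(CsBr) = 132.9 + 79.90 = 212.8 g/mol.
a³ = (4.300 × 10^-8 cm)³ = 7.951 × 10^-23 cm³.
ρ = 1 × 212.8 / (6.022 × 10²³ × 7.951 × 10^-23) = 4.445 g/cm³.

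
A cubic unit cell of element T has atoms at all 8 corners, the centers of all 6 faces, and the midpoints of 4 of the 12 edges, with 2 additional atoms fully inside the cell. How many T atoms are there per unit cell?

Corner atoms are shared by 8 cells (1/8 each), face atoms by 2 (1/2 each), edge atoms by 4 (1/4 each), interior atoms are unshared.
Net atoms = 8 × 1/8 + 6 × 1/2 + 4 × 1/4 + 2 = 1 + 3 + 1 + 2 = 7.

7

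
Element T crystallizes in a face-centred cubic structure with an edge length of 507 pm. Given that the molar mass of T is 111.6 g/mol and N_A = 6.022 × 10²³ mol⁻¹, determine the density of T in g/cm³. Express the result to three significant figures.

An FCC unit cell contains Z = 4 atoms.
Cell volume: a³ = (507 pm)³ = (5.070 × 10^-8 cm)³ = 1.303 × 10^-22 cm³.
ρ = Z·M/(N_A·a³) = 4 × 111.6 / (6.022 × 10²³ × 1.303 × 10^-22) = 5.688 g/cm³.

5.69 g/cm³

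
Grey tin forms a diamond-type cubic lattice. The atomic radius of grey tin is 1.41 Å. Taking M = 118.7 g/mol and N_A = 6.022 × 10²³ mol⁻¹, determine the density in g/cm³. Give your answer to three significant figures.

5.71 g/cm³

In a diamond cubic lattice, nearest neighbors lie along the body diagonal with √3·a = 8r, giving a = 6.513 Å = 6.513 × 10^-8 cm.
With Z = 8, ρ = Z·M/(N_A·a³) = 8 × 118.7 / (6.022 × 10²³ × 2.762 × 10^-22) = 5.709 g/cm³.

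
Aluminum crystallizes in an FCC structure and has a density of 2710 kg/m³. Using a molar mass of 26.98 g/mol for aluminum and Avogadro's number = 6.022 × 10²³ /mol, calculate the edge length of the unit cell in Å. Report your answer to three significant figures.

With Z = 4 atoms per FCC cell, a³ = Z·M/(N_A·ρ) = 4 × 26.98 / (6.022 × 10²³ × 2.710 g/cm³) = 6.613 × 10^-23 cm³.
a = (6.613 × 10^-23)^(1/3) = 4.044 × 10^-8 cm = 4.04 Å.

4.04 Å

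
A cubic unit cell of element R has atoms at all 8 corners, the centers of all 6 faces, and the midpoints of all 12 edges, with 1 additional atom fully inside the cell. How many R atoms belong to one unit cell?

Corner atoms are shared by 8 cells (1/8 each), face atoms by 2 (1/2 each), edge atoms by 4 (1/4 each), interior atoms are unshared.
Net atoms = 8 × 1/8 + 6 × 1/2 + 12 × 1/4 + 1 = 1 + 3 + 3 + 1 = 8.

8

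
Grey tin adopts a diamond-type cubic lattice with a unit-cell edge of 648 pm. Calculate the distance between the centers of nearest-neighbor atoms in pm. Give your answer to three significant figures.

281 pm

In a diamond cubic structure, nearest neighbors lie along the body diagonal with √3·a = 8r; the nearest-neighbor distance equals 2r = 0.4330·a.
d = 0.4330 × 648 = 281 pm.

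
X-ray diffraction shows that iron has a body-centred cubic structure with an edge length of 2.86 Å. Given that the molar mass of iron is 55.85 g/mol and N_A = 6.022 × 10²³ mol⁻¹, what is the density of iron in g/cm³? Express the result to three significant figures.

A BCC unit cell contains Z = 2 atoms.
Cell volume: a³ = (2.86 Å)³ = (2.860 × 10^-8 cm)³ = 2.339 × 10^-23 cm³.
ρ = Z·M/(N_A·a³) = 2 × 55.85 / (6.022 × 10²³ × 2.339 × 10^-23) = 7.929 g/cm³.

7.93 g/cm³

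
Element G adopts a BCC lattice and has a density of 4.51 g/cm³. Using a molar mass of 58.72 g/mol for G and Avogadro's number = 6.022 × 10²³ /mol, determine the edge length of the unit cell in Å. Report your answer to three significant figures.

With Z = 2 atoms per BCC cell, a³ = Z·M/(N_A·ρ) = 2 × 58.72 / (6.022 × 10²³ × 4.510 g/cm³) = 4.324 × 10^-23 cm³.
a = (4.324 × 10^-23)^(1/3) = 3.510 × 10^-8 cm = 3.51 Å.

3.51 Å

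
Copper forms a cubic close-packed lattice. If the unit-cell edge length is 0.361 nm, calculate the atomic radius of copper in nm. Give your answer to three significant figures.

0.128 nm

In an FCC lattice, atoms touch along the face diagonal, so √2·a = 4r.
r = √2·a/4 = 1.4142 × 0.361 / 4 = 0.128 nm.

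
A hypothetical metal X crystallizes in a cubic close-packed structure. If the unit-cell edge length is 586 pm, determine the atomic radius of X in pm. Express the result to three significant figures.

In an FCC lattice, atoms touch along the face diagonal, so √2·a = 4r.
r = √2·a/4 = 1.4142 × 586 / 4 = 207 pm.

207 pm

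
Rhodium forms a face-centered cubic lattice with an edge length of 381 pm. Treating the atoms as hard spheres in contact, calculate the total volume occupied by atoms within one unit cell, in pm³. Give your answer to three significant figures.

In an FCC lattice atoms touch along the face diagonal, so √2·a = 4r, so r = 0.3536a = 134.7 pm.
V_atoms = Z × (4/3)πr³ = 4 × (4/3)π × (134.7)³ = 4.10 × 10^7 pm³.

4.10 × 10^7 pm³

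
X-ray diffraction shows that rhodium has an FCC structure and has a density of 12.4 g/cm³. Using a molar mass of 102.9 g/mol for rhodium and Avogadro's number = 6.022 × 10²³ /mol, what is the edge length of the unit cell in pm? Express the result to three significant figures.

With Z = 4 atoms per FCC cell, a³ = Z·M/(N_A·ρ) = 4 × 102.9 / (6.022 × 10²³ × 12.40 g/cm³) = 5.512 × 10^-23 cm³.
a = (5.512 × 10^-23)^(1/3) = 3.806 × 10^-8 cm = 381 pm.

381 pm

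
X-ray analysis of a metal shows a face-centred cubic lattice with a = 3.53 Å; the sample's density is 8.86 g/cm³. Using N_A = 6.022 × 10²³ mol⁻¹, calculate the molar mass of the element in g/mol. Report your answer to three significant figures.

An FCC cell has Z = 4 atoms; a = 3.530 × 10^-8 cm.
M = ρ·N_A·a³/Z = 8.86 × 6.022 × 10²³ × 4.399 × 10^-23 / 4 = 58.7 g/mol.

58.7 g/mol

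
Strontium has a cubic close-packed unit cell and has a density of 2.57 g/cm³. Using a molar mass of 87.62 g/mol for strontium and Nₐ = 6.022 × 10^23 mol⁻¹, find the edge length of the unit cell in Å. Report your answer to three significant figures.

6.10 Å

With Z = 4 atoms per FCC cell, a³ = Z·M/(N_A·ρ) = 4 × 87.62 / (6.022 × 10²³ × 2.570 g/cm³) = 2.265 × 10^-22 cm³.
a = (2.265 × 10^-22)^(1/3) = 6.095 × 10^-8 cm = 6.10 Å.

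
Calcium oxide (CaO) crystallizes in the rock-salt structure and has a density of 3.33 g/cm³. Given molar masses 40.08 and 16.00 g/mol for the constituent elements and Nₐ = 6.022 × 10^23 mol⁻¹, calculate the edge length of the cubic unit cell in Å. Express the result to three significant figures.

4.82 Å

M(CaO) = 56.08 g/mol; Z = 4 formula units per cell.
a³ = Z·M/(N_A·ρ) = 4 × 56.08 / (6.022 × 10²³ × 3.33) = 1.119 × 10^-22 cm³, so a = 4.818 × 10^-8 cm = 4.82 Å.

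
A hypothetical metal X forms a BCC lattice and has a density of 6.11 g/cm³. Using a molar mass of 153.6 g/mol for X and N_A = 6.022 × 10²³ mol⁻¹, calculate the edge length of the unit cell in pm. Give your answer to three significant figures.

437 pm

With Z = 2 atoms per BCC cell, a³ = Z·M/(N_A·ρ) = 2 × 153.6 / (6.022 × 10²³ × 6.110 g/cm³) = 8.349 × 10^-23 cm³.
a = (8.349 × 10^-23)^(1/3) = 4.371 × 10^-8 cm = 437 pm.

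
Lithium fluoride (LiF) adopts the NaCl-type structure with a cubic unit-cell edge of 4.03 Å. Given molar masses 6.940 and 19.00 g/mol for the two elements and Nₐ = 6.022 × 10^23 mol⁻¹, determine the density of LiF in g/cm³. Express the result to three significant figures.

2.63 g/cm³

The NaCl-type structure contains Z = 4 formula units per cell; M(LiF) = 6.940 + 19.00 = 25.94 g/mol.
a³ = (4.030 × 10^-8 cm)³ = 6.545 × 10^-23 cm³.
ρ = 4 × 25.94 / (6.022 × 10²³ × 6.545 × 10^-23) = 2.633 g/cm³.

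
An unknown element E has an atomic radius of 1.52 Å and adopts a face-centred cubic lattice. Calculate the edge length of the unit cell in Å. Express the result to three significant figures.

4.30 Å

In an FCC lattice, atoms touch along the face diagonal, so √2·a = 4r.
a = 4r/√2 = 4 × 1.52 / 1.4142 = 4.30 Å.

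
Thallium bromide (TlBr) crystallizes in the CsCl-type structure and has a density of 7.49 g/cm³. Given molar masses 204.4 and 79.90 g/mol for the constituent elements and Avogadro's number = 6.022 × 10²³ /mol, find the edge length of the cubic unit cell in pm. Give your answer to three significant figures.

M(TlBr) = 284.3 g/mol; Z = 1 formula unit per cell.
a³ = Z·M/(N_A·ρ) = 1 × 284.3 / (6.022 × 10²³ × 7.49) = 6.303 × 10^-23 cm³, so a = 3.980 × 10^-8 cm = 398 pm.

398 pm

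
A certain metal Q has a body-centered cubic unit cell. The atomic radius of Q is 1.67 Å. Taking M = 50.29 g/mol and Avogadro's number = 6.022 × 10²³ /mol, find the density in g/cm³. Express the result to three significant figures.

2.91 g/cm³

In a BCC lattice, atoms touch along the body diagonal, so √3·a = 4r, giving a = 3.857 Å = 3.857 × 10^-8 cm.
With Z = 2, ρ = Z·M/(N_A·a³) = 2 × 50.29 / (6.022 × 10²³ × 5.737 × 10^-23) = 2.912 g/cm³.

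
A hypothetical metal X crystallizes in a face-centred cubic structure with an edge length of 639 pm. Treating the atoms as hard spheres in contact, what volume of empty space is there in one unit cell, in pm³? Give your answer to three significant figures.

6.77 × 10^7 pm³

In an FCC lattice atoms touch along the face diagonal, so √2·a = 4r, so r = 0.3536a = 225.9 pm.
V_cell = a³ = 2.609 × 10^8 pm³; V_atoms = 4 × (4/3)πr³ = 1.932 × 10^8 pm³.
Empty space = 2.609 × 10^8 − 1.932 × 10^8 = 6.77 × 10^7 pm³.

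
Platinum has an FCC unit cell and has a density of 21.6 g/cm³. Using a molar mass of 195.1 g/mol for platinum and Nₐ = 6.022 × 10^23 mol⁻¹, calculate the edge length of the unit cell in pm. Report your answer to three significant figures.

391 pm

With Z = 4 atoms per FCC cell, a³ = Z·M/(N_A·ρ) = 4 × 195.1 / (6.022 × 10²³ × 21.60 g/cm³) = 6.000 × 10^-23 cm³.
a = (6.000 × 10^-23)^(1/3) = 3.915 × 10^-8 cm = 391 pm.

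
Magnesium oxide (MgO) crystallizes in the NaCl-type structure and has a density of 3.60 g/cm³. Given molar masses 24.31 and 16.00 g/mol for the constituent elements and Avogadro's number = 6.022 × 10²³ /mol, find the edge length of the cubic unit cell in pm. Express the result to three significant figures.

M(MgO) = 40.31 g/mol; Z = 4 formula units per cell.
a³ = Z·M/(N_A·ρ) = 4 × 40.31 / (6.022 × 10²³ × 3.60) = 7.438 × 10^-23 cm³, so a = 4.205 × 10^-8 cm = 421 pm.

421 pm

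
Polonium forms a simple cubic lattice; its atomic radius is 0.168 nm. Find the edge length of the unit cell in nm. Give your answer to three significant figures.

In a simple cubic lattice, atoms touch along the cell edge, so a = 2r.
a = 2r = 2 × 0.168 = 0.336 nm.

0.336 nm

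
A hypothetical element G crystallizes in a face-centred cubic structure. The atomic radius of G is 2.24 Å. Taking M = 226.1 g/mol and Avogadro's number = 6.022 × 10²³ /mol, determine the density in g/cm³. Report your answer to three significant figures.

In an FCC lattice, atoms touch along the face diagonal, so √2·a = 4r, giving a = 6.336 Å = 6.336 × 10^-8 cm.
With Z = 4, ρ = Z·M/(N_A·a³) = 4 × 226.1 / (6.022 × 10²³ × 2.543 × 10^-22) = 5.905 g/cm³.

5.91 g/cm³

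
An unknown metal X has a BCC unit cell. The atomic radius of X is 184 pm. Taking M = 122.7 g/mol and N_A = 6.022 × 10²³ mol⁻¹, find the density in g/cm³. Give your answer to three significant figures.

5.31 g/cm³

In a BCC lattice, atoms touch along the body diagonal, so √3·a = 4r, giving a = 424.9 pm = 4.249 × 10^-8 cm.
With Z = 2, ρ = Z·M/(N_A·a³) = 2 × 122.7 / (6.022 × 10²³ × 7.673 × 10^-23) = 5.311 g/cm³.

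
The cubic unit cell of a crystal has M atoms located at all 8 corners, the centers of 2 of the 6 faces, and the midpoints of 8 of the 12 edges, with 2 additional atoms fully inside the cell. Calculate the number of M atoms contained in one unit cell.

6

Corner atoms are shared by 8 cells (1/8 each), face atoms by 2 (1/2 each), edge atoms by 4 (1/4 each), interior atoms are unshared.
Net atoms = 8 × 1/8 + 2 × 1/2 + 8 × 1/4 + 2 = 1 + 1 + 2 + 2 = 6.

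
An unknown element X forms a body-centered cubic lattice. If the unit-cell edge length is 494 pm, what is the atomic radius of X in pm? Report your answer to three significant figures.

In a BCC lattice, atoms touch along the body diagonal, so √3·a = 4r.
r = √3·a/4 = 1.7321 × 494 / 4 = 214 pm.

214 pm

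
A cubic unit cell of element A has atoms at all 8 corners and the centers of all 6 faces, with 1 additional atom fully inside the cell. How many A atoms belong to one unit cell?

Corner atoms are shared by 8 cells (1/8 each), face atoms by 2 (1/2 each), interior atoms are unshared.
Net atoms = 8 × 1/8 + 6 × 1/2 + 1 = 1 + 3 + 1 = 5.

5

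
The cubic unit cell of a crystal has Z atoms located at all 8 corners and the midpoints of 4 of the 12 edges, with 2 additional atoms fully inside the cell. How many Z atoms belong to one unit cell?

4

Corner atoms are shared by 8 cells (1/8 each), edge atoms by 4 (1/4 each), interior atoms are unshared.
Net atoms = 8 × 1/8 + 4 × 1/4 + 2 = 1 + 1 + 2 = 4.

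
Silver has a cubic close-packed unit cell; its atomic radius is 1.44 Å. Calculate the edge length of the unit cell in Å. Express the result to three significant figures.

In an FCC lattice, atoms touch along the face diagonal, so √2·a = 4r.
a = 4r/√2 = 4 × 1.44 / 1.4142 = 4.07 Å.

4.07 Å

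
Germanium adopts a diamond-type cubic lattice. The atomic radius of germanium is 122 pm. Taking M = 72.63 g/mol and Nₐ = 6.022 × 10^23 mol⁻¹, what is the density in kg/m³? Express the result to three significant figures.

In a diamond cubic lattice, nearest neighbors lie along the body diagonal with √3·a = 8r, giving a = 563.5 pm = 5.635 × 10^-8 cm.
With Z = 8, ρ = Z·M/(N_A·a³) = 8 × 72.63 / (6.022 × 10²³ × 1.789 × 10^-22) = 5.393 g/cm³ = 5390 kg/m³.

5390 kg/m³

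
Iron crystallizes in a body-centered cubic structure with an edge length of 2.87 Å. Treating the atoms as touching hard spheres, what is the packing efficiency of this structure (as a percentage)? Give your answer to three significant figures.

In a BCC lattice atoms touch along the body diagonal, so √3·a = 4r, so r = 0.4330a = 1.243 Å.
Packing fraction = Z·(4/3)πr³ / a³ = 2 × (4/3)π × (1.243)³ / (2.87)³ = 0.6802 = 68.0%.

68.0%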